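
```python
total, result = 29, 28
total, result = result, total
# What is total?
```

Trace:
`total, result = 29, 28` → total = 29; result = 28
`total, result = result, total` → total = 28; result = 29
So total = 28

Answer: 28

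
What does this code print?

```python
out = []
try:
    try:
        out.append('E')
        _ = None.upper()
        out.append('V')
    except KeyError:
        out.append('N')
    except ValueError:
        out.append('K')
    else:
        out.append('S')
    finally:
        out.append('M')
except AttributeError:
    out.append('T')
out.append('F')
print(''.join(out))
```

Execution trace: 'E' (try body) → 'M' (finally) → 'T' (outer except AttributeError) → 'F' (after the try/except). Output: EMTF

Answer: EMTF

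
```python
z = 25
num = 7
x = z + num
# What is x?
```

Trace:
`z = 25` → z = 25
`num = 7` → num = 7
`x = z + num` → x = 32
So x = 32

Answer: 32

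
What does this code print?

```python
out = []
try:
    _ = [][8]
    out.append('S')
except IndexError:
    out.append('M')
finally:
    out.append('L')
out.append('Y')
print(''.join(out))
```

Execution trace: 'M' (except IndexError) → 'L' (finally) → 'Y' (after the try/except). Output: MLY

Answer: MLY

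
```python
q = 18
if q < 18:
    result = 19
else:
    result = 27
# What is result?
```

Trace:
`q = 18` → q = 18
`if q < 18: ...` → q < 18 is False, take else branch → result = 27
So result = 27

Answer: 27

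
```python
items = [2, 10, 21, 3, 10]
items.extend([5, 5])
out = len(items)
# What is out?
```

Trace:
`items = [2, 10, 21, 3, 10]` → items = [2, 10, 21, 3, 10]
`items.extend([5, 5])` → items = [2, 10, 21, 3, 10, 5, 5]
`out = len(items)` → out = 7
So out = 7

Answer: 7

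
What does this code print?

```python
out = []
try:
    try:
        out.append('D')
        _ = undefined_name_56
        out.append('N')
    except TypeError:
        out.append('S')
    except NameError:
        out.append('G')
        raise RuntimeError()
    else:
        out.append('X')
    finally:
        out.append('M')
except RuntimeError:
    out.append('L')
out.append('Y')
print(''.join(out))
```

Execution trace: 'D' (inner try body) → 'G' (inner except NameError) → 'M' (inner finally) → 'L' (outer except RuntimeError) → 'Y' (after the try/except). Output: DGMLY

Answer: DGMLY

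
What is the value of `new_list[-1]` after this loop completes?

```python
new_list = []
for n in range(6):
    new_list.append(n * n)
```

Last element of squares 0 to 5
`new_list` takes the values: [] → [0] → [0, 1] → [0, 1, 4] → [0, 1, 4, 9] → [0, 1, 4, 9, 16] → [0, 1, 4, 9, 16, 25]
So `new_list[-1]` = 25

Answer: 25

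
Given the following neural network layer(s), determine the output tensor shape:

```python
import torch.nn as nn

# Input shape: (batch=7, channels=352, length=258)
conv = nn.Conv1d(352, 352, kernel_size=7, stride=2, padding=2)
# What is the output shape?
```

Input: (7, 352, 258) -> Output: (7, 352, 128)

Answer: (7, 352, 128)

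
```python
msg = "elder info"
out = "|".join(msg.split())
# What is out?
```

Trace:
`msg = "elder info"` → msg = 'elder info'
`out = "|".join(msg.split())` → out = 'elder|info'
So out = 'elder|info'

Answer: 'elder|info'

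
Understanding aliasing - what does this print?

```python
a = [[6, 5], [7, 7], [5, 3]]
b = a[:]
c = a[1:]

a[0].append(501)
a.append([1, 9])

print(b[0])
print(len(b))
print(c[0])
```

Key concept: slice with nested mutation.
Step by step:
`a = [[6, 5], [7, 7], [5, 3]]` → a = [[6, 5], [7, 7], [5, 3]]
`b = a[:]` → b = [[6, 5], [7, 7], [5, 3]]
`c = a[1:]` → c = [[7, 7], [5, 3]]
`a[0].append(501)` → a = [[6, 5, 501], [7, 7], [5, 3]]; b = [[6, 5, 501], [7, 7], [5, 3]]
`a.append([1, 9])` → a = [[6, 5, 501], [7, 7], [5, 3], [1, 9]]
`print(b[0])` → prints [6, 5, 501]
`print(len(b))` → prints 3
`print(c[0])` → prints [7, 7]

Answer:
[6, 5, 501]
3
[7, 7]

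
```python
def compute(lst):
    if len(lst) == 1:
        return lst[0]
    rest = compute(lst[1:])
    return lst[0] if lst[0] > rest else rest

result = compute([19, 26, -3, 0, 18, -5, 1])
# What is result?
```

Recursive max over [19, 26, -3, 0, 18, -5, 1] = 26

Answer: 26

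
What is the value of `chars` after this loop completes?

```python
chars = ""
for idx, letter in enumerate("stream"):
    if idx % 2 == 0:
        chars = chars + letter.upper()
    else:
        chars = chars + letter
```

Uppercase even positions in 'stream'
`chars` takes the values: "" → "S" → "St" → "StR" → "StRe" → "StReA" → "StReAm"

Answer: "StReAm"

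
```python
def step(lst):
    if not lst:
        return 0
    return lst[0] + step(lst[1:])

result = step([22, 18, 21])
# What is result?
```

22 + 18 + 21 + 0 = 61

Answer: 61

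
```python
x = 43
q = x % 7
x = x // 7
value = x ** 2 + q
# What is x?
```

Trace:
`x = 43` → x = 43
`q = x % 7` → q = 1
`x = x // 7` → x = 6
`value = x ** 2 + q` → value = 37
So x = 6

Answer: 6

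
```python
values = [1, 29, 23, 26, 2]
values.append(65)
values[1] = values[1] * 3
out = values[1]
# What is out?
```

Trace:
`values = [1, 29, 23, 26, 2]` → values = [1, 29, 23, 26, 2]
`values.append(65)` → values = [1, 29, 23, 26, 2, 65]
`values[1] = values[1] * 3` → values = [1, 87, 23, 26, 2, 65]
`out = values[1]` → out = 87
So out = 87

Answer: 87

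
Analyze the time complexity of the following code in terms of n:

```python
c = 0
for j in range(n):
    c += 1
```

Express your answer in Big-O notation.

Each loop level contributes: n. Multiplying the contributions gives O(n).

Answer: O(n)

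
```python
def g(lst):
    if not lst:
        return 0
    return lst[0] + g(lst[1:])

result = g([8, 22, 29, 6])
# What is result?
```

8 + 22 + 29 + 6 + 0 = 65

Answer: 65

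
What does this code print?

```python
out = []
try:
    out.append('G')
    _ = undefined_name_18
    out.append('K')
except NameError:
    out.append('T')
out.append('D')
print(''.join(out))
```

Execution trace: 'G' (try body) → 'T' (except NameError) → 'D' (after the try/except). Output: GTD

Answer: GTD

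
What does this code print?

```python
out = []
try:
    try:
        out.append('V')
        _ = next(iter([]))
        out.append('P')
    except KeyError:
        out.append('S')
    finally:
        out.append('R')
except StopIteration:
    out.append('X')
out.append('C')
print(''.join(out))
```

Execution trace: 'V' (inner try body) → 'R' (inner finally) → 'X' (outer except StopIteration) → 'C' (after the try/except). Output: VRXC

Answer: VRXC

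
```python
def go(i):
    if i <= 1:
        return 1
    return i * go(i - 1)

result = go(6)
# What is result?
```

go(6) = 6 * 5 * 4 * 3 * 2 * 1 = 720

Answer: 720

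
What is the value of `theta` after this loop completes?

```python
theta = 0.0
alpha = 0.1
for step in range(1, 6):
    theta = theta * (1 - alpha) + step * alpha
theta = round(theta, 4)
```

Moving average with lr=0.1
`theta` takes the values: 0.0 → 0.1 → 0.29 → 0.561 → 0.9049 → 1.31441 → 1.3144

Answer: 1.3144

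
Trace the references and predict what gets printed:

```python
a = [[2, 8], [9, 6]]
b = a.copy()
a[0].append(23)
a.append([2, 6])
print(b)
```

Key concept: shallow copy with nested lists.
Step by step:
`a = [[2, 8], [9, 6]]` → a = [[2, 8], [9, 6]]
`b = a.copy()` → b = [[2, 8], [9, 6]]
`a[0].append(23)` → a = [[2, 8, 23], [9, 6]]; b = [[2, 8, 23], [9, 6]]
`a.append([2, 6])` → a = [[2, 8, 23], [9, 6], [2, 6]]
`print(b)` → prints [[2, 8, 23], [9, 6]]

Answer: [[2, 8, 23], [9, 6]]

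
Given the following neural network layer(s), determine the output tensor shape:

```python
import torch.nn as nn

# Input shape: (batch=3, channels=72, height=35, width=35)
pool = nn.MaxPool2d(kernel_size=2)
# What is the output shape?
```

Input: (3, 72, 35, 35) -> Output: (3, 72, 17, 17)

Answer: (3, 72, 17, 17)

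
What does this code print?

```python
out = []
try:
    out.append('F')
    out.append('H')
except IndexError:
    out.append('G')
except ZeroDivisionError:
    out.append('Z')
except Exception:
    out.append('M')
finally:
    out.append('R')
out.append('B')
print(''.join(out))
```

Execution trace: 'F' (try body) → 'H' (try body, no exception) → 'R' (finally) → 'B' (after the try/except). Output: FHRB

Answer: FHRB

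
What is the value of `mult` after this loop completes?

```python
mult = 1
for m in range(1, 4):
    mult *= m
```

3! = 6
`mult` takes the values: 1 → 2 → 6

Answer: 6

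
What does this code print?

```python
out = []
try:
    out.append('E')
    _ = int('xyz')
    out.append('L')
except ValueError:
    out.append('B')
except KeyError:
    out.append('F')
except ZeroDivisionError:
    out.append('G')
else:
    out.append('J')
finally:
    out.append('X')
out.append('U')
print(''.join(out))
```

Execution trace: 'E' (try body) → 'B' (except ValueError) → 'X' (finally) → 'U' (after the try/except). Output: EBXU

Answer: EBXU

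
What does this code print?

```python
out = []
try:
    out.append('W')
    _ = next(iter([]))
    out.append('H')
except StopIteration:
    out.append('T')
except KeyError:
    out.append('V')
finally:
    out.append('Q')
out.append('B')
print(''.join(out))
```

Execution trace: 'W' (try body) → 'T' (except StopIteration) → 'Q' (finally) → 'B' (after the try/except). Output: WTQB

Answer: WTQB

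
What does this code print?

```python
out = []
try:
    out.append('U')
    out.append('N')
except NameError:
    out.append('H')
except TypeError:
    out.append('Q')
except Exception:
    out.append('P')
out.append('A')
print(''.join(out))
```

Execution trace: 'U' (try body) → 'N' (try body, no exception) → 'A' (after the try/except). Output: UNA

Answer: UNA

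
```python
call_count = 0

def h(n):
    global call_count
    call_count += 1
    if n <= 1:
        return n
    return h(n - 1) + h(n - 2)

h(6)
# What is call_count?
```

Calls(n) = 1 + Calls(n-1) + Calls(n-2); Calls(0)=Calls(1)=1. For n=6 this gives 25.

Answer: 25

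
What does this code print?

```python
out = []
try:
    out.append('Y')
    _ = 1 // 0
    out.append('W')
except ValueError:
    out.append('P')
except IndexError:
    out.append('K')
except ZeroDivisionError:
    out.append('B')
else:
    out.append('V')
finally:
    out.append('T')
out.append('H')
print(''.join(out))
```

Execution trace: 'Y' (try body) → 'B' (except ZeroDivisionError) → 'T' (finally) → 'H' (after the try/except). Output: YBTH

Answer: YBTH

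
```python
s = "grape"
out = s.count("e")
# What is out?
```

Trace:
`s = "grape"` → s = 'grape'
`out = s.count("e")` → out = 1
So out = 1

Answer: 1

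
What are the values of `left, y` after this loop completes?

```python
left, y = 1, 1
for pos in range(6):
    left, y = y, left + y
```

Fibonacci: after 6 iterations
`left, y` takes the values: (1, 1) → (1, 2) → (2, 3) → (3, 5) → (5, 8) → (8, 13) → (13, 21)

Answer: 13, 21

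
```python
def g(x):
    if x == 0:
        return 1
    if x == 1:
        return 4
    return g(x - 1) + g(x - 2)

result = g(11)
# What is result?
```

Build up from base cases: g(0)=1, g(1)=4, g(2)=5, g(3)=9, g(4)=14, g(5)=23, g(6)=37, ..., g(11)=411

Answer: 411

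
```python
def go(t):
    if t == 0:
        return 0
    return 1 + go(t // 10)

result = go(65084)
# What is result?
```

Count of digits of 65084: 5

Answer: 5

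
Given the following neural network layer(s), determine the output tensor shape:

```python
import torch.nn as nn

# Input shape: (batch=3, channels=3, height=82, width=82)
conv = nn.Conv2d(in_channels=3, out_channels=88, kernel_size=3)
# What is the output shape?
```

Input: (3, 3, 82, 82) -> Output: (3, 88, 80, 80)

Answer: (3, 88, 80, 80)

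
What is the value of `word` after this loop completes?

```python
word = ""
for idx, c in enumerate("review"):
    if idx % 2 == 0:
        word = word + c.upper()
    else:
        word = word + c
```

Uppercase even positions in 'review'
`word` takes the values: "" → "R" → "Re" → "ReV" → "ReVi" → "ReViE" → "ReViEw"

Answer: "ReViEw"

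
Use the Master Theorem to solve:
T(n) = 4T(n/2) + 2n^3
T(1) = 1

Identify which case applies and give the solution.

a=4, b=2, f(n)=2n^3. log_2(4) = 2. Since c=3 > 2 and the regularity condition holds (4(n/2)^3 = (4/2^3)n^3 with 4/2^3 < 1), Case 3 applies: T(n) = Θ(f(n)) = O(n^3).

Answer: O(n^3) - Case 3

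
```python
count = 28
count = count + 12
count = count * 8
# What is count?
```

Trace:
`count = 28` → count = 28
`count = count + 12` → count = 40
`count = count * 8` → count = 320
So count = 320

Answer: 320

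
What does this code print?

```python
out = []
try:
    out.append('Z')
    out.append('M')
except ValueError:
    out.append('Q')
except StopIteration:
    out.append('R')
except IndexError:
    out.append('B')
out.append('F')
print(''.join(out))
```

Execution trace: 'Z' (try body) → 'M' (try body, no exception) → 'F' (after the try/except). Output: ZMF

Answer: ZMF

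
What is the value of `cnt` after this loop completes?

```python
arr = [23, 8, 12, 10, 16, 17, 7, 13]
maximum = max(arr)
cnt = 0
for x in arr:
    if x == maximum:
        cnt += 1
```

Count of max value 23 in [23, 8, 12, 10, 16, 17, 7, 13]
`cnt` takes the values: 0 → 1

Answer: 1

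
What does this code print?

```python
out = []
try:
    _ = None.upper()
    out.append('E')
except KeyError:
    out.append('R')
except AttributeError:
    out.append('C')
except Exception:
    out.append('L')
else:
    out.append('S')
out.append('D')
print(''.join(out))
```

Execution trace: 'C' (except AttributeError) → 'D' (after the try/except). Output: CD

Answer: CD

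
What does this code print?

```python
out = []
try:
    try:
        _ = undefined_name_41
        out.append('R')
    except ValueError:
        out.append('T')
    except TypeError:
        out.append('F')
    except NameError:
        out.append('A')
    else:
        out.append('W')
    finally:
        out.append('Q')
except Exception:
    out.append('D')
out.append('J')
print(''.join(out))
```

Execution trace: 'A' (inner except NameError) → 'Q' (inner finally) → 'J' (after the try/except). Output: AQJ

Answer: AQJ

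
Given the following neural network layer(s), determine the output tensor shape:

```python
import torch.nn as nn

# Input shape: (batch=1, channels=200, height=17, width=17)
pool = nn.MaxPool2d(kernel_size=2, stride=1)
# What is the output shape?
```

Input: (1, 200, 17, 17) -> Output: (1, 200, 16, 16)

Answer: (1, 200, 16, 16)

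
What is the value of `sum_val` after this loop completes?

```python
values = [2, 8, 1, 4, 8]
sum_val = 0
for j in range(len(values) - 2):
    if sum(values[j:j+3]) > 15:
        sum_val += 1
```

Count windows with sum > 15
`sum_val` takes the values: 0

Answer: 0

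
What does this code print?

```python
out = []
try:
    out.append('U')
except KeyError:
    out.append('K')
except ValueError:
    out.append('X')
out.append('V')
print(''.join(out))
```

Execution trace: 'U' (try body, no exception) → 'V' (after the try/except). Output: UV

Answer: UV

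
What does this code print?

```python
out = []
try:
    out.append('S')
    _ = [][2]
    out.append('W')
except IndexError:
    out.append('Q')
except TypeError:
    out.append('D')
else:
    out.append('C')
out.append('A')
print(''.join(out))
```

Execution trace: 'S' (try body) → 'Q' (except IndexError) → 'A' (after the try/except). Output: SQA

Answer: SQA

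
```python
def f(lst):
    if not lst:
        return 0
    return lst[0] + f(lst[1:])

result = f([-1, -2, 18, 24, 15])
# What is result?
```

(-1) + (-2) + 18 + 24 + 15 + 0 = 54

Answer: 54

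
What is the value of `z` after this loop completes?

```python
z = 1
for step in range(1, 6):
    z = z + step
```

Start at 1, add 1 through 5
`z` takes the values: 1 → 2 → 4 → 7 → 11 → 16

Answer: 16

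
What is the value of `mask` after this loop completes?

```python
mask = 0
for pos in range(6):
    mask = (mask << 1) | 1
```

Build 6 consecutive 1-bits: 0b111111
`mask` takes the values: 0 → 1 → 3 → 7 → 15 → 31 → 63

Answer: 63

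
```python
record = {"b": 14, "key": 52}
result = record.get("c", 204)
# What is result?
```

Trace:
`record = {"b": 14, "key": 52}` → record = {'b': 14, 'key': 52}
`result = record.get("c", 204)` → result = 204
So result = 204

Answer: 204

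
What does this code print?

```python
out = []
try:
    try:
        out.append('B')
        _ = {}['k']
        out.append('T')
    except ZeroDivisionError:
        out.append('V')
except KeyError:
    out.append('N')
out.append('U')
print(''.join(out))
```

Execution trace: 'B' (try body) → 'N' (outer except KeyError) → 'U' (after the try/except). Output: BNU

Answer: BNU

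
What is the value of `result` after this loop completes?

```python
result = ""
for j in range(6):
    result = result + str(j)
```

Concatenate digits 0 to 5
`result` takes the values: "" → "0" → "01" → "012" → "0123" → "01234" → "012345"

Answer: "012345"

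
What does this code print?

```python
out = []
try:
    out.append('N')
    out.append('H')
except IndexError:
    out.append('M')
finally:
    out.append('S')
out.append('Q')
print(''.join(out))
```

Execution trace: 'N' (try body) → 'H' (try body, no exception) → 'S' (finally) → 'Q' (after the try/except). Output: NHSQ

Answer: NHSQ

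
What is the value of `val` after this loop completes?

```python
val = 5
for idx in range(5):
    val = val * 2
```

Multiply by 2, 5 times: 5 * 2^5 = 160
`val` takes the values: 5 → 10 → 20 → 40 → 80 → 160

Answer: 160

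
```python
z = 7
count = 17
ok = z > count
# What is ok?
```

Trace:
`z = 7` → z = 7
`count = 17` → count = 17
`ok = z > count` → ok = False
So ok = False

Answer: False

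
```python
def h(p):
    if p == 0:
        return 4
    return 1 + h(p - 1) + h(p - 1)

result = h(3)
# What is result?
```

h(p) = 1 + 2·h(p-1), h(0)=4. Closed form: (4+1)·2^3 - 1 = 39.

Answer: 39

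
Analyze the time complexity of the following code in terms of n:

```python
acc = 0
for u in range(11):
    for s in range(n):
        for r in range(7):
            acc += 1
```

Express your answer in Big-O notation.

Each loop level contributes: 1 × n × 1. Multiplying the contributions gives O(n).

Answer: O(n)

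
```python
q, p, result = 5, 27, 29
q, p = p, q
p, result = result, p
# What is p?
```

Trace:
`q, p, result = 5, 27, 29` → q = 5; p = 27; result = 29
`q, p = p, q` → q = 27; p = 5
`p, result = result, p` → p = 29; result = 5
So p = 29

Answer: 29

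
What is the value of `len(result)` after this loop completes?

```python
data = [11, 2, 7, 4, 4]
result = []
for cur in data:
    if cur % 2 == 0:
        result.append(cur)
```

Count even numbers in [11, 2, 7, 4, 4]
`result` takes the values: [] → [2] → [2, 4] → [2, 4, 4]
So `len(result)` = 3

Answer: 3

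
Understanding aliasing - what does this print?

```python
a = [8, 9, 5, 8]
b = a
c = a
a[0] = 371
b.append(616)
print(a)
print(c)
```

Key concept: multiple aliases.
Step by step:
`a = [8, 9, 5, 8]` → a = [8, 9, 5, 8]
`b = a` → b = [8, 9, 5, 8] (same object as a)
`c = a` → c = [8, 9, 5, 8] (same object as a, b)
`a[0] = 371` → a = [371, 9, 5, 8] (same object as b, c); b = [371, 9, 5, 8] (same object as a, c); c = [371, 9, 5, 8] (same object as a, b)
`b.append(616)` → a = [371, 9, 5, 8, 616] (same object as b, c); b = [371, 9, 5, 8, 616] (same object as a, c); c = [371, 9, 5, 8, 616] (same object as a, b)
`print(a)` → prints [371, 9, 5, 8, 616]
`print(c)` → prints [371, 9, 5, 8, 616]

Answer:
[371, 9, 5, 8, 616]
[371, 9, 5, 8, 616]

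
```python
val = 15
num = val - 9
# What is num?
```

Trace:
`val = 15` → val = 15
`num = val - 9` → num = 6
So num = 6

Answer: 6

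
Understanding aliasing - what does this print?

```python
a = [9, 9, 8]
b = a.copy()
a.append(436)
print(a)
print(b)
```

Key concept: list.copy() creates independent copy.
Step by step:
`a = [9, 9, 8]` → a = [9, 9, 8]
`b = a.copy()` → b = [9, 9, 8]
`a.append(436)` → a = [9, 9, 8, 436]
`print(a)` → prints [9, 9, 8, 436]
`print(b)` → prints [9, 9, 8]

Answer:
[9, 9, 8, 436]
[9, 9, 8]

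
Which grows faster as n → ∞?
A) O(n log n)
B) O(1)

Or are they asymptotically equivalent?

O(n log n) vs O(1): Higher order terms dominate.

Answer: A) O(n log n) grows faster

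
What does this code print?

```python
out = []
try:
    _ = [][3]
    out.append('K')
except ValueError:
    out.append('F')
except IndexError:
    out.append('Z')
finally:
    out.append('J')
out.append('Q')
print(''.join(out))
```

Execution trace: 'Z' (except IndexError) → 'J' (finally) → 'Q' (after the try/except). Output: ZJQ

Answer: ZJQ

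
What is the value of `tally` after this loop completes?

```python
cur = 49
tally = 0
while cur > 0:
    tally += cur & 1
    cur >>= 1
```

Count set bits in 49 (binary: 0b110001)
`tally` takes the values: 0 → 1 → 2 → 3

Answer: 3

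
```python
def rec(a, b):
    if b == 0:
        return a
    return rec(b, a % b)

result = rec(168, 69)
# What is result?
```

rec(168, 69) -> rec(69, 30) -> rec(30, 9) -> rec(9, 3) -> rec(3, 0) -> 3

Answer: 3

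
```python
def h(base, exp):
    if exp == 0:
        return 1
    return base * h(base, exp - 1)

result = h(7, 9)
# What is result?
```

h(7, 9) = 7 * 7 * 7 * 7 * 7 * 7 * 7 * 7 * 7 = 40353607

Answer: 40353607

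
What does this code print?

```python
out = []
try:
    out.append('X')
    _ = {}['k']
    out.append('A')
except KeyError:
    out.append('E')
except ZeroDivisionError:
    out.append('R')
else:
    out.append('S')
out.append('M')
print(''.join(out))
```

Execution trace: 'X' (try body) → 'E' (except KeyError) → 'M' (after the try/except). Output: XEM

Answer: XEM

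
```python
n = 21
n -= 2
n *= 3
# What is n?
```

Trace:
`n = 21` → n = 21
`n -= 2` → n = 19
`n *= 3` → n = 57
So n = 57

Answer: 57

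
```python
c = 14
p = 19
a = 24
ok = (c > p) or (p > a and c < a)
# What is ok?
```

Trace:
`c = 14` → c = 14
`p = 19` → p = 19
`a = 24` → a = 24
`ok = (c > p) or (p > a and c < a)` → ok = False
So ok = False

Answer: False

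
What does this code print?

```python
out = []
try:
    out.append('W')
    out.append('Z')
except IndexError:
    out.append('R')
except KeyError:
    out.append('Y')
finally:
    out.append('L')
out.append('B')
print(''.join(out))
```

Execution trace: 'W' (try body) → 'Z' (try body, no exception) → 'L' (finally) → 'B' (after the try/except). Output: WZLB

Answer: WZLB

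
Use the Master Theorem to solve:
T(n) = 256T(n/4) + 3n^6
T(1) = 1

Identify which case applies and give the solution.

a=256, b=4, f(n)=3n^6. log_4(256) = 4. Since c=6 > 4 and the regularity condition holds (256(n/4)^6 = (256/4^6)n^6 with 256/4^6 < 1), Case 3 applies: T(n) = Θ(f(n)) = O(n^6).

Answer: O(n^6) - Case 3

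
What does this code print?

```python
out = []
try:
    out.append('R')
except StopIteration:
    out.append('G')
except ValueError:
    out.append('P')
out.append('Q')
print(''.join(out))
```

Execution trace: 'R' (try body, no exception) → 'Q' (after the try/except). Output: RQ

Answer: RQ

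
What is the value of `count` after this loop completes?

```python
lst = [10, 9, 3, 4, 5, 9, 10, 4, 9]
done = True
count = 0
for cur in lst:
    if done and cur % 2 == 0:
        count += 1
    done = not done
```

Count even values at even positions
`count` takes the values: 0 → 1 → 2

Answer: 2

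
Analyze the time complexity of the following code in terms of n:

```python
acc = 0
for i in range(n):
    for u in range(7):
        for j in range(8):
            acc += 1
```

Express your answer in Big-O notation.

Each loop level contributes: n × 1 × 1. Multiplying the contributions gives O(n).

Answer: O(n)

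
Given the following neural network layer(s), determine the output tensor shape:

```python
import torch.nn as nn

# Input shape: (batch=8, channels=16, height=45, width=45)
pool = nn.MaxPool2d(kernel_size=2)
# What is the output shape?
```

Input: (8, 16, 45, 45) -> Output: (8, 16, 22, 22)

Answer: (8, 16, 22, 22)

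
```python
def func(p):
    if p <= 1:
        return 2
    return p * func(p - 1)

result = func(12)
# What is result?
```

func(12) = 12 * 11 * 10 * 9 * 8 * 7 * 6 * 5 * 4 * 3 * 2 * 2 = 958003200

Answer: 958003200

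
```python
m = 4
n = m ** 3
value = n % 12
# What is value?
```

Trace:
`m = 4` → m = 4
`n = m ** 3` → n = 64
`value = n % 12` → value = 4
So value = 4

Answer: 4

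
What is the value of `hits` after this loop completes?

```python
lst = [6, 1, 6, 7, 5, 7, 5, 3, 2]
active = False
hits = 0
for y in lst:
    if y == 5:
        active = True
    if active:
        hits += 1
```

Count elements after first 5 in [6, 1, 6, 7, 5, 7, 5, 3, 2]
`hits` takes the values: 0 → 1 → 2 → 3 → 4 → 5

Answer: 5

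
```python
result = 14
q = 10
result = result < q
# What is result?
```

Trace:
`result = 14` → result = 14
`q = 10` → q = 10
`result = result < q` → result = False
So result = False

Answer: False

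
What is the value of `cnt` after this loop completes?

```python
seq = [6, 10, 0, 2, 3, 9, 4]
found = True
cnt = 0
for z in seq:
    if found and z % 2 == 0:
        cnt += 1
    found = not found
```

Count even values at even positions
`cnt` takes the values: 0 → 1 → 2 → 3

Answer: 3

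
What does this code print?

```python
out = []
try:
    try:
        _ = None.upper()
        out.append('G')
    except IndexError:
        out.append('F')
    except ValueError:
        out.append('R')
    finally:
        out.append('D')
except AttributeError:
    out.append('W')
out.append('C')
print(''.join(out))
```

Execution trace: 'D' (inner finally) → 'W' (outer except AttributeError) → 'C' (after the try/except). Output: DWC

Answer: DWC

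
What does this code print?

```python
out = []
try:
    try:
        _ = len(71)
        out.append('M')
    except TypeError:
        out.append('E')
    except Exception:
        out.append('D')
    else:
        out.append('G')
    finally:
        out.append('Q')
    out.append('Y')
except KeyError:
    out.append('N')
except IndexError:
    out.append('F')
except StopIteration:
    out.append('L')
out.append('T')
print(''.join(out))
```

Execution trace: 'E' (inner except TypeError) → 'Q' (inner finally) → 'Y' (try body, no exception) → 'T' (after the try/except). Output: EQYT

Answer: EQYT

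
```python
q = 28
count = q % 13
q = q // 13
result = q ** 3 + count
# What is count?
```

Trace:
`q = 28` → q = 28
`count = q % 13` → count = 2
`q = q // 13` → q = 2
`result = q ** 3 + count` → result = 10
So count = 2

Answer: 2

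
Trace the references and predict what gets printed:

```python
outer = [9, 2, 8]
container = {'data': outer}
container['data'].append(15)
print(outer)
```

Key concept: dict holds reference to list.
Step by step:
`outer = [9, 2, 8]` → outer = [9, 2, 8]
`container = {'data': outer}` → container = {'data': [9, 2, 8]}
`container['data'].append(15)` → outer = [9, 2, 8, 15]; container = {'data': [9, 2, 8, 15]}
`print(outer)` → prints [9, 2, 8, 15]

Answer: [9, 2, 8, 15]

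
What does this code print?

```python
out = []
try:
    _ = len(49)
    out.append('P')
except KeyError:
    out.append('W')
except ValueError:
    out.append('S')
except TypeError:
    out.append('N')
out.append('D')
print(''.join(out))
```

Execution trace: 'N' (except TypeError) → 'D' (after the try/except). Output: ND

Answer: ND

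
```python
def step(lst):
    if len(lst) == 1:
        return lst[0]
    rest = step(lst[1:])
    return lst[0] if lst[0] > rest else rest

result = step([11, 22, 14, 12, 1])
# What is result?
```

Recursive max over [11, 22, 14, 12, 1] = 22

Answer: 22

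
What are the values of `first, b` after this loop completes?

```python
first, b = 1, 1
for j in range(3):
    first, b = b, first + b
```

Fibonacci: after 3 iterations
`first, b` takes the values: (1, 1) → (1, 2) → (2, 3) → (3, 5)

Answer: 3, 5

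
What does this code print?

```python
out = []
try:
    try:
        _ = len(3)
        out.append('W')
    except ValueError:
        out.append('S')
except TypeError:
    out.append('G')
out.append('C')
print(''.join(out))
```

Execution trace: 'G' (outer except TypeError) → 'C' (after the try/except). Output: GC

Answer: GC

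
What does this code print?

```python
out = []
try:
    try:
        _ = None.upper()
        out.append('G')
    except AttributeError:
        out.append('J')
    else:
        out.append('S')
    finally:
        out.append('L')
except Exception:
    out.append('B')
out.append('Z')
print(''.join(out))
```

Execution trace: 'J' (inner except AttributeError) → 'L' (inner finally) → 'Z' (after the try/except). Output: JLZ

Answer: JLZ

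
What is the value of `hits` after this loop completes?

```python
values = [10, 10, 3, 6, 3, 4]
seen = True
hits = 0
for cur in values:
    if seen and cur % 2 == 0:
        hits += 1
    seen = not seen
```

Count even values at even positions
`hits` takes the values: 0 → 1

Answer: 1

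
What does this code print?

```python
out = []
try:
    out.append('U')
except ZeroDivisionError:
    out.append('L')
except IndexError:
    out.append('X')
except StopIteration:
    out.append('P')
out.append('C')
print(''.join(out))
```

Execution trace: 'U' (try body, no exception) → 'C' (after the try/except). Output: UC

Answer: UC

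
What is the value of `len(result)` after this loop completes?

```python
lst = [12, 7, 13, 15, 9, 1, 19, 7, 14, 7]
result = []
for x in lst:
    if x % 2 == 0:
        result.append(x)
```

Count even numbers in [12, 7, 13, 15, 9, 1, 19, 7, 14, 7]
`result` takes the values: [] → [12] → [12, 14]
So `len(result)` = 2

Answer: 2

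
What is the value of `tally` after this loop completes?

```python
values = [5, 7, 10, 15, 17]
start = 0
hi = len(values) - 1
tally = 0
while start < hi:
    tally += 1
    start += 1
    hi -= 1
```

Iterations until pointers meet (list length 5)
`tally` takes the values: 0 → 1 → 2

Answer: 2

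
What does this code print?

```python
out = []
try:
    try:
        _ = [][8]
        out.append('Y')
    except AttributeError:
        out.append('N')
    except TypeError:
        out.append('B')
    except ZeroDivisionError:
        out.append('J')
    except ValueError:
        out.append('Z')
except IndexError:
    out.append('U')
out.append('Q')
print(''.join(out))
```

Execution trace: 'U' (outer except IndexError) → 'Q' (after the try/except). Output: UQ

Answer: UQ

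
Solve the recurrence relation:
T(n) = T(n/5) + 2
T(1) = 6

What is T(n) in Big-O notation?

Each step divides n by 5 and adds 2. After log_5(n) steps we reach T(1)=6. So T(n) = 2·log_5(n) + 6 = O(log n).

Answer: O(log n)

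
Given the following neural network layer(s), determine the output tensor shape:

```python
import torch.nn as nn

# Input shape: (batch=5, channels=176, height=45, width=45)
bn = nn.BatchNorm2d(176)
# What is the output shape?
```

Input: (5, 176, 45, 45) -> Output: (5, 176, 45, 45)

Answer: (5, 176, 45, 45)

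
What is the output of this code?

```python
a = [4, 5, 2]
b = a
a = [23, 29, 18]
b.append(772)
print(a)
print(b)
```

Key concept: rebinding vs mutation: a is rebound to a new list, b still points at the original.
Step by step:
`a = [4, 5, 2]` → a = [4, 5, 2]
`b = a` → b = [4, 5, 2] (same object as a)
`a = [23, 29, 18]` → a = [23, 29, 18]
`b.append(772)` → b = [4, 5, 2, 772]
`print(a)` → prints [23, 29, 18]
`print(b)` → prints [4, 5, 2, 772]

Answer:
[23, 29, 18]
[4, 5, 2, 772]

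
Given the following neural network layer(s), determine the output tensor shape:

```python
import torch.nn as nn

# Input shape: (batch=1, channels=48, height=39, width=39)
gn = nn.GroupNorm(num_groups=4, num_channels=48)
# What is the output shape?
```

Input: (1, 48, 39, 39) -> Output: (1, 48, 39, 39)

Answer: (1, 48, 39, 39)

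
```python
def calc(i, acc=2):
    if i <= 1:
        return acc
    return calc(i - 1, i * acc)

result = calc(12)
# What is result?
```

Accumulator trace (n, acc): (12, 2) -> (11, 24) -> (10, 264) -> (9, 2640) -> (8, 23760) -> (7, 190080) -> (6, 1330560) -> (5, 7983360) -> (4, 39916800) -> (3, 159667200) -> (2, 479001600) -> (1, 958003200) -> return 958003200

Answer: 958003200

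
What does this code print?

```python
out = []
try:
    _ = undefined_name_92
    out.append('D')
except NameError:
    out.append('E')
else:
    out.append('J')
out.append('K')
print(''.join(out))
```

Execution trace: 'E' (except NameError) → 'K' (after the try/except). Output: EK

Answer: EK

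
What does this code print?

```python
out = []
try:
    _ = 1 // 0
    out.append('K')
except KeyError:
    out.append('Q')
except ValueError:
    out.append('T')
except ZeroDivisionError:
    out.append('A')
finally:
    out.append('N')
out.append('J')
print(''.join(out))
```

Execution trace: 'A' (except ZeroDivisionError) → 'N' (finally) → 'J' (after the try/except). Output: ANJ

Answer: ANJ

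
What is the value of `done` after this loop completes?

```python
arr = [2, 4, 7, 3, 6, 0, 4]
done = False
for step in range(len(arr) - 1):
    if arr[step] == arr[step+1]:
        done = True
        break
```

Check consecutive duplicates in [2, 4, 7, 3, 6, 0, 4]
`done` takes the values: False

Answer: False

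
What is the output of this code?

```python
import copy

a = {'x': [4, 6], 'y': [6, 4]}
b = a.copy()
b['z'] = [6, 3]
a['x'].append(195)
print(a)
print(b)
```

Key concept: shallow copy of dict with mutable values.
Step by step:
`a = {'x': [4, 6], 'y': [6, 4]}` → a = {'x': [4, 6], 'y': [6, 4]}
`b = a.copy()` → b = {'x': [4, 6], 'y': [6, 4]}
`b['z'] = [6, 3]` → b = {'x': [4, 6], 'y': [6, 4], 'z': [6, 3]}
`a['x'].append(195)` → a = {'x': [4, 6, 195], 'y': [6, 4]}; b = {'x': [4, 6, 195], 'y': [6, 4], 'z': [6, 3]}
`print(a)` → prints {'x': [4, 6, 195], 'y': [6, 4]}
`print(b)` → prints {'x': [4, 6, 195], 'y': [6, 4], 'z': [6, 3]}

Answer:
{'x': [4, 6, 195], 'y': [6, 4]}
{'x': [4, 6, 195], 'y': [6, 4], 'z': [6, 3]}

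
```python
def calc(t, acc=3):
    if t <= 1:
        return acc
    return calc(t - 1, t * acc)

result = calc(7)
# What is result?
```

Accumulator trace (n, acc): (7, 3) -> (6, 21) -> (5, 126) -> (4, 630) -> (3, 2520) -> (2, 7560) -> (1, 15120) -> return 15120

Answer: 15120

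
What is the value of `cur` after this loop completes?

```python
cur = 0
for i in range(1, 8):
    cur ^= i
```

XOR of 1 to 7
`cur` takes the values: 0 → 1 → 3 → 0 → 4 → 1 → 7 → 0

Answer: 0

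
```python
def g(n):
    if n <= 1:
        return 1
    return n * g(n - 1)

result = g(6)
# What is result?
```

g(6) = 6 * 5 * 4 * 3 * 2 * 1 = 720

Answer: 720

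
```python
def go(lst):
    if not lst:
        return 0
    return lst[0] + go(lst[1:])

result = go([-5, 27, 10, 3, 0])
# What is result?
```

(-5) + 27 + 10 + 3 + 0 + 0 = 35

Answer: 35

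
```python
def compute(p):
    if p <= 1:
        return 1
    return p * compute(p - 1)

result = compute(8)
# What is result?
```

compute(8) = 8 * 7 * 6 * 5 * 4 * 3 * 2 * 1 = 40320

Answer: 40320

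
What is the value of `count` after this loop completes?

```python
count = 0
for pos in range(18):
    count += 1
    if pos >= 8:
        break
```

Loop breaks when pos reaches 8, count is 9
`count` takes the values: 0 → 1 → 2 → 3 → 4 → 5 → 6 → 7 → 8 → 9

Answer: 9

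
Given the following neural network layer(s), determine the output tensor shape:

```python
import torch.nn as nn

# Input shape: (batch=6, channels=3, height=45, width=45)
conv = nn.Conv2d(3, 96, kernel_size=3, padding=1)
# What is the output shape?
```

Input: (6, 3, 45, 45) -> Output: (6, 96, 45, 45)

Answer: (6, 96, 45, 45)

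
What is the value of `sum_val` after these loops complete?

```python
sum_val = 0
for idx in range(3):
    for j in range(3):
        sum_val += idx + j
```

Sum of all idx+j for idx,j in 3x3
`sum_val` takes the values: 0 → 1 → 3 → 4 → 6 → 9 → 11 → 14 → 18

Answer: 18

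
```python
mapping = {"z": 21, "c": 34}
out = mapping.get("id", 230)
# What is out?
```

Trace:
`mapping = {"z": 21, "c": 34}` → mapping = {'z': 21, 'c': 34}
`out = mapping.get("id", 230)` → out = 230
So out = 230

Answer: 230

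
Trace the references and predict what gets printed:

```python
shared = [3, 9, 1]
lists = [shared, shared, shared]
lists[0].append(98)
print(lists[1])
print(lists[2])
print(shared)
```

Key concept: list of same reference.
Step by step:
`shared = [3, 9, 1]` → shared = [3, 9, 1]
`lists = [shared, shared, shared]` → lists = [[3, 9, 1], [3, 9, 1], [3, 9, 1]]
`lists[0].append(98)` → shared = [3, 9, 1, 98]; lists = [[3, 9, 1, 98], [3, 9, 1, 98], [3, 9, 1, 98]]
`print(lists[1])` → prints [3, 9, 1, 98]
`print(lists[2])` → prints [3, 9, 1, 98]
`print(shared)` → prints [3, 9, 1, 98]

Answer:
[3, 9, 1, 98]
[3, 9, 1, 98]
[3, 9, 1, 98]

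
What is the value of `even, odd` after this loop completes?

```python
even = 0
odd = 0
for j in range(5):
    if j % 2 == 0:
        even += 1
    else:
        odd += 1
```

Count evens and odds in range(5)
`even, odd` takes the values: (0, 0) → (1, 0) → (1, 1) → (2, 1) → (2, 2) → (3, 2)

Answer: 3, 2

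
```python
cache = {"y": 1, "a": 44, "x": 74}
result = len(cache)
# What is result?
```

Trace:
`cache = {"y": 1, "a": 44, "x": 74}` → cache = {'y': 1, 'a': 44, 'x': 74}
`result = len(cache)` → result = 3
So result = 3

Answer: 3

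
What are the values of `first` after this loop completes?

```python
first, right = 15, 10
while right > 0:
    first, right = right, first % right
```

GCD of 15 and 10
`first` takes the values: 15 → 10 → 5

Answer: 5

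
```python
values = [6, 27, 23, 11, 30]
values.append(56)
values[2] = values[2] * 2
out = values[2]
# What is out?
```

Trace:
`values = [6, 27, 23, 11, 30]` → values = [6, 27, 23, 11, 30]
`values.append(56)` → values = [6, 27, 23, 11, 30, 56]
`values[2] = values[2] * 2` → values = [6, 27, 46, 11, 30, 56]
`out = values[2]` → out = 46
So out = 46

Answer: 46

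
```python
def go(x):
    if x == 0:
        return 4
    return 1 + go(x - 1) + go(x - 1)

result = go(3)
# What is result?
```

go(x) = 1 + 2·go(x-1), go(0)=4. Closed form: (4+1)·2^3 - 1 = 39.

Answer: 39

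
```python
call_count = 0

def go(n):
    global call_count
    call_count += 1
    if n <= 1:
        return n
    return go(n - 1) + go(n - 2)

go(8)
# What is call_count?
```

Calls(n) = 1 + Calls(n-1) + Calls(n-2); Calls(0)=Calls(1)=1. For n=8 this gives 67.

Answer: 67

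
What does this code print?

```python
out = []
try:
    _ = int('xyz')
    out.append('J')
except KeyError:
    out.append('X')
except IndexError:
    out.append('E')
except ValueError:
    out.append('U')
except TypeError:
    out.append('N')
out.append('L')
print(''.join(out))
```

Execution trace: 'U' (except ValueError) → 'L' (after the try/except). Output: UL

Answer: UL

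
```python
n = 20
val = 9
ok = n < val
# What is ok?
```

Trace:
`n = 20` → n = 20
`val = 9` → val = 9
`ok = n < val` → ok = False
So ok = False

Answer: False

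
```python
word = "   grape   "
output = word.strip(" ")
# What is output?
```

Trace:
`word = "   grape   "` → word = '   grape   '
`output = word.strip(" ")` → output = 'grape'
So output = 'grape'

Answer: 'grape'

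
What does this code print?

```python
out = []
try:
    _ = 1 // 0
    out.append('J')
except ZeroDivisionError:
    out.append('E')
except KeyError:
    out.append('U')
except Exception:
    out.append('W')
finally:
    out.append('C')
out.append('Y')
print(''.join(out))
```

Execution trace: 'E' (except ZeroDivisionError) → 'C' (finally) → 'Y' (after the try/except). Output: ECY

Answer: ECY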